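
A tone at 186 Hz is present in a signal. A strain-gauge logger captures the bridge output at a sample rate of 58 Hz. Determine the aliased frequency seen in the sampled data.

186 Hz mod fs = 12 Hz.
12 Hz ≤ fs/2 = 29 Hz, appears at 12 Hz.

12 Hz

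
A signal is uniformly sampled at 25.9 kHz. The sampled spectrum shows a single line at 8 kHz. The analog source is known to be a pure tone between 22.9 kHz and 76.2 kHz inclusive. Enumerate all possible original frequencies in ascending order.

33.9 kHz, 43.8 kHz, 59.8 kHz, 69.7 kHz

Frequencies that alias to 8 kHz are k·fs ± 8 kHz for integer k ≥ 0.
k=0: 8 kHz.
k=1: 17.9 kHz, 33.9 kHz.
k=2: 43.8 kHz, 59.8 kHz.
k=3: 69.7 kHz, 85.7 kHz.
k=4: 95.6 kHz, 111.6 kHz.
Within [22.9 kHz, 76.2 kHz]: 33.9 kHz, 43.8 kHz, 59.8 kHz, 69.7 kHz.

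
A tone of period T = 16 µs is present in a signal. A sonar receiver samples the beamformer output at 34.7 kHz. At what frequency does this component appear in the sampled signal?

6.9 kHz

T = 16 µs → f = 1/T = 62.5 kHz.
62.5 kHz mod fs = 27.8 kHz.
27.8 kHz > fs/2 = 17.35 kHz, folds to fs − 27.8 kHz = 6.9 kHz.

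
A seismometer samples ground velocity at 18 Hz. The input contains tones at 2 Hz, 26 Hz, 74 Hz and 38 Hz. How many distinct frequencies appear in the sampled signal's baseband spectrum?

2

fs/2 = 9 Hz.
2 Hz ≤ fs/2 = 9 Hz, passes unchanged.
26 Hz mod fs = 8 Hz.
8 Hz ≤ fs/2 = 9 Hz, appears at 8 Hz.
74 Hz mod fs = 2 Hz.
2 Hz ≤ fs/2 = 9 Hz, appears at 2 Hz.
38 Hz mod fs = 2 Hz.
2 Hz ≤ fs/2 = 9 Hz, appears at 2 Hz.
Distinct values: {2 Hz, 8 Hz} → 2.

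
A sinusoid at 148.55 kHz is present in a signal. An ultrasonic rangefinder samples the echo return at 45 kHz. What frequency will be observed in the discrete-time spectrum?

13.55 kHz

148.55 kHz mod fs = 13.55 kHz.
13.55 kHz ≤ fs/2 = 22.5 kHz, appears at 13.55 kHz.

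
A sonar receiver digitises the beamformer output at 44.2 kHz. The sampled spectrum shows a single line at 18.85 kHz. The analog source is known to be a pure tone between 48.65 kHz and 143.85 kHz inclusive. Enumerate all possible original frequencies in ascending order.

Frequencies that alias to 18.85 kHz are k·fs ± 18.85 kHz for integer k ≥ 0.
k=0: 18.85 kHz.
k=1: 25.35 kHz, 63.05 kHz.
k=2: 69.55 kHz, 107.25 kHz.
k=3: 113.75 kHz, 151.45 kHz.
k=4: 157.95 kHz, 195.65 kHz.
Within [48.65 kHz, 143.85 kHz]: 63.05 kHz, 69.55 kHz, 107.25 kHz, 113.75 kHz.

63.05 kHz, 69.55 kHz, 107.25 kHz, 113.75 kHz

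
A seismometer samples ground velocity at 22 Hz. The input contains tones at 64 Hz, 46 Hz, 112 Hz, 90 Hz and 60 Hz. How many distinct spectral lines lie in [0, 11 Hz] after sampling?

fs/2 = 11 Hz.
64 Hz mod fs = 20 Hz.
20 Hz > fs/2 = 11 Hz, folds to fs − 20 Hz = 2 Hz.
46 Hz mod fs = 2 Hz.
2 Hz ≤ fs/2 = 11 Hz, appears at 2 Hz.
112 Hz mod fs = 2 Hz.
2 Hz ≤ fs/2 = 11 Hz, appears at 2 Hz.
90 Hz mod fs = 2 Hz.
2 Hz ≤ fs/2 = 11 Hz, appears at 2 Hz.
60 Hz mod fs = 16 Hz.
16 Hz > fs/2 = 11 Hz, folds to fs − 16 Hz = 6 Hz.
Distinct values: {2 Hz, 6 Hz} → 2.

2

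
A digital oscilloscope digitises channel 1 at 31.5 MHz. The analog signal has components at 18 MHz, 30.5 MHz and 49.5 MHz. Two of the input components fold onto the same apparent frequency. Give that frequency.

fs/2 = 15.75 MHz.
18 MHz > fs/2 = 15.75 MHz, folds to fs − 18 MHz = 13.5 MHz.
30.5 MHz > fs/2 = 15.75 MHz, folds to fs − 30.5 MHz = 1 MHz.
49.5 MHz mod fs = 18 MHz.
18 MHz > fs/2 = 15.75 MHz, folds to fs − 18 MHz = 13.5 MHz.
18 MHz and 49.5 MHz both map to 13.5 MHz.

13.5 MHz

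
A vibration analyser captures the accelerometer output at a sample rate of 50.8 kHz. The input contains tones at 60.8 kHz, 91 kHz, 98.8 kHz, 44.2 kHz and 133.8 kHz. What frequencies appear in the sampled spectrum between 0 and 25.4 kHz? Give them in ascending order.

fs/2 = 25.4 kHz.
60.8 kHz mod fs = 10 kHz.
10 kHz ≤ fs/2 = 25.4 kHz, appears at 10 kHz.
91 kHz mod fs = 40.2 kHz.
40.2 kHz > fs/2 = 25.4 kHz, folds to fs − 40.2 kHz = 10.6 kHz.
98.8 kHz mod fs = 48 kHz.
48 kHz > fs/2 = 25.4 kHz, folds to fs − 48 kHz = 2.8 kHz.
44.2 kHz > fs/2 = 25.4 kHz, folds to fs − 44.2 kHz = 6.6 kHz.
133.8 kHz mod fs = 32.2 kHz.
32.2 kHz > fs/2 = 25.4 kHz, folds to fs − 32.2 kHz = 18.6 kHz.
Distinct values: {2.8 kHz, 6.6 kHz, 10 kHz, 10.6 kHz, 18.6 kHz}.

2.8 kHz, 6.6 kHz, 10 kHz, 10.6 kHz, 18.6 kHz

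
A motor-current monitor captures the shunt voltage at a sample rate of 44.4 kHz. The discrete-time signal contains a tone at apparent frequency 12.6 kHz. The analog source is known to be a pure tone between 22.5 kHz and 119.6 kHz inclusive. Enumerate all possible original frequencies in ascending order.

Frequencies that alias to 12.6 kHz are k·fs ± 12.6 kHz for integer k ≥ 0.
k=0: 12.6 kHz.
k=1: 31.8 kHz, 57 kHz.
k=2: 76.2 kHz, 101.4 kHz.
k=3: 120.6 kHz, 145.8 kHz.
Within [22.5 kHz, 119.6 kHz]: 31.8 kHz, 57 kHz, 76.2 kHz, 101.4 kHz.

31.8 kHz, 57 kHz, 76.2 kHz, 101.4 kHz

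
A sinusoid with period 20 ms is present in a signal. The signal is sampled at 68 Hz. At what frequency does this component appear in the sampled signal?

T = 20 ms → f = 1/T = 50 Hz.
50 Hz > fs/2 = 34 Hz, folds to fs − 50 Hz = 18 Hz.

18 Hz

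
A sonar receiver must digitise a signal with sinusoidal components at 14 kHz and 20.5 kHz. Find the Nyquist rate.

41 kHz

Highest-frequency component: 20.5 kHz.
Nyquist rate = 2 × 20.5 kHz = 41 kHz.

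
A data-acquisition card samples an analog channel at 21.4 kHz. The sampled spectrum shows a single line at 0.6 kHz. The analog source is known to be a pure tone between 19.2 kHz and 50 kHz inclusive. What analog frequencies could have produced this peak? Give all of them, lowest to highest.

Frequencies that alias to 0.6 kHz are k·fs ± 0.6 kHz for integer k ≥ 0.
k=0: 0.6 kHz.
k=1: 20.8 kHz, 22 kHz.
k=2: 42.2 kHz, 43.4 kHz.
k=3: 63.6 kHz, 64.8 kHz.
Within [19.2 kHz, 50 kHz]: 20.8 kHz, 22 kHz, 42.2 kHz, 43.4 kHz.

20.8 kHz, 22 kHz, 42.2 kHz, 43.4 kHz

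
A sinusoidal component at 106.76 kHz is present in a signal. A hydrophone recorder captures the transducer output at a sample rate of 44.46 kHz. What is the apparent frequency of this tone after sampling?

17.84 kHz

106.76 kHz mod fs = 17.84 kHz.
17.84 kHz ≤ fs/2 = 22.23 kHz, appears at 17.84 kHz.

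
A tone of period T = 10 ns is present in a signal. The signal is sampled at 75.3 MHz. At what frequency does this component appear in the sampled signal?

T = 10 ns → f = 1/T = 100 MHz.
100 MHz mod fs = 24.7 MHz.
24.7 MHz ≤ fs/2 = 37.65 MHz, appears at 24.7 MHz.

24.7 MHz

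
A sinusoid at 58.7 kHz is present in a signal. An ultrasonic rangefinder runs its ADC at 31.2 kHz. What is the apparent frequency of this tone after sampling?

3.7 kHz

58.7 kHz mod fs = 27.5 kHz.
27.5 kHz > fs/2 = 15.6 kHz, folds to fs − 27.5 kHz = 3.7 kHz.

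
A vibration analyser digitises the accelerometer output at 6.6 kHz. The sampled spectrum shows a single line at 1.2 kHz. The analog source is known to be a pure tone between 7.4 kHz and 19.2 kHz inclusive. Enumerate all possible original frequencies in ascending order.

Frequencies that alias to 1.2 kHz are k·fs ± 1.2 kHz for integer k ≥ 0.
k=0: 1.2 kHz.
k=1: 5.4 kHz, 7.8 kHz.
k=2: 12 kHz, 14.4 kHz.
k=3: 18.6 kHz, 21 kHz.
k=4: 25.2 kHz, 27.6 kHz.
Within [7.4 kHz, 19.2 kHz]: 7.8 kHz, 12 kHz, 14.4 kHz, 18.6 kHz.

7.8 kHz, 12 kHz, 14.4 kHz, 18.6 kHz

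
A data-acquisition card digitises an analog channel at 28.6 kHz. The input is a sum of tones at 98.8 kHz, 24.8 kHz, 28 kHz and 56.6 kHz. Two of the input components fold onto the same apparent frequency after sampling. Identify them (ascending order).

28 kHz, 56.6 kHz

fs/2 = 14.3 kHz.
98.8 kHz mod fs = 13 kHz.
13 kHz ≤ fs/2 = 14.3 kHz, appears at 13 kHz.
24.8 kHz > fs/2 = 14.3 kHz, folds to fs − 24.8 kHz = 3.8 kHz.
28 kHz > fs/2 = 14.3 kHz, folds to fs − 28 kHz = 0.6 kHz.
56.6 kHz mod fs = 28 kHz.
28 kHz > fs/2 = 14.3 kHz, folds to fs − 28 kHz = 0.6 kHz.
28 kHz and 56.6 kHz both map to 0.6 kHz.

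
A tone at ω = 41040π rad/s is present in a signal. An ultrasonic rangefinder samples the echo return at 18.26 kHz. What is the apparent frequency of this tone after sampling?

ω = 41040π rad/s → f = ω/(2π) = 20520 Hz = 20.52 kHz.
20.52 kHz mod fs = 2.26 kHz.
2.26 kHz ≤ fs/2 = 9.13 kHz, appears at 2.26 kHz.

2.26 kHz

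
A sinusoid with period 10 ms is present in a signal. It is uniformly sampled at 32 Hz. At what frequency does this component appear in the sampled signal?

T = 10 ms → f = 1/T = 100 Hz.
100 Hz mod fs = 4 Hz.
4 Hz ≤ fs/2 = 16 Hz, appears at 4 Hz.

4 Hz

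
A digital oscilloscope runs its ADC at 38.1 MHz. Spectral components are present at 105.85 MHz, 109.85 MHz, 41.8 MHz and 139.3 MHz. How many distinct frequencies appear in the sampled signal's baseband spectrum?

fs/2 = 19.05 MHz.
105.85 MHz mod fs = 29.65 MHz.
29.65 MHz > fs/2 = 19.05 MHz, folds to fs − 29.65 MHz = 8.45 MHz.
109.85 MHz mod fs = 33.65 MHz.
33.65 MHz > fs/2 = 19.05 MHz, folds to fs − 33.65 MHz = 4.45 MHz.
41.8 MHz mod fs = 3.7 MHz.
3.7 MHz ≤ fs/2 = 19.05 MHz, appears at 3.7 MHz.
139.3 MHz mod fs = 25 MHz.
25 MHz > fs/2 = 19.05 MHz, folds to fs − 25 MHz = 13.1 MHz.
Distinct values: {3.7 MHz, 4.45 MHz, 8.45 MHz, 13.1 MHz} → 4.

4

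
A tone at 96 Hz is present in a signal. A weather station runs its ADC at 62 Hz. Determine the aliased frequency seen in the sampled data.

28 Hz

96 Hz mod fs = 34 Hz.
34 Hz > fs/2 = 31 Hz, folds to fs − 34 Hz = 28 Hz.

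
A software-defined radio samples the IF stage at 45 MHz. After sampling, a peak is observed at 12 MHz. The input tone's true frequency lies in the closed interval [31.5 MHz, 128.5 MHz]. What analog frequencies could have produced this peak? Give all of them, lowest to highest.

33 MHz, 57 MHz, 78 MHz, 102 MHz, 123 MHz

Frequencies that alias to 12 MHz are k·fs ± 12 MHz for integer k ≥ 0.
k=0: 12 MHz.
k=1: 33 MHz, 57 MHz.
k=2: 78 MHz, 102 MHz.
k=3: 123 MHz, 147 MHz.
k=4: 168 MHz, 192 MHz.
Within [31.5 MHz, 128.5 MHz]: 33 MHz, 57 MHz, 78 MHz, 102 MHz, 123 MHz.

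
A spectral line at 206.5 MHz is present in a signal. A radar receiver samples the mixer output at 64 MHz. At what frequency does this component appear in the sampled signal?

14.5 MHz

206.5 MHz mod fs = 14.5 MHz.
14.5 MHz ≤ fs/2 = 32 MHz, appears at 14.5 MHz.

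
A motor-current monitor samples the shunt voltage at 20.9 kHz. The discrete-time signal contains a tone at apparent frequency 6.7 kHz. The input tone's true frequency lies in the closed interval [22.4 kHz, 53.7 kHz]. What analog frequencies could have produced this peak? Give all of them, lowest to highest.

Frequencies that alias to 6.7 kHz are k·fs ± 6.7 kHz for integer k ≥ 0.
k=0: 6.7 kHz.
k=1: 14.2 kHz, 27.6 kHz.
k=2: 35.1 kHz, 48.5 kHz.
k=3: 56 kHz, 69.4 kHz.
Within [22.4 kHz, 53.7 kHz]: 27.6 kHz, 35.1 kHz, 48.5 kHz.

27.6 kHz, 35.1 kHz, 48.5 kHz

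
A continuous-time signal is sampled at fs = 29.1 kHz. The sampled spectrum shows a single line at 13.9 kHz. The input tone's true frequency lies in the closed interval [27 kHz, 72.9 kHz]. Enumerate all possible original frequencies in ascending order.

Frequencies that alias to 13.9 kHz are k·fs ± 13.9 kHz for integer k ≥ 0.
k=0: 13.9 kHz.
k=1: 15.2 kHz, 43 kHz.
k=2: 44.3 kHz, 72.1 kHz.
k=3: 73.4 kHz, 101.2 kHz.
Within [27 kHz, 72.9 kHz]: 43 kHz, 44.3 kHz, 72.1 kHz.

43 kHz, 44.3 kHz, 72.1 kHz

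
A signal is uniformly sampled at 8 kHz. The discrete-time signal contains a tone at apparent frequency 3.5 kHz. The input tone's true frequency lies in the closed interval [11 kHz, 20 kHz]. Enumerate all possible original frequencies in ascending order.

11.5 kHz, 12.5 kHz, 19.5 kHz

Frequencies that alias to 3.5 kHz are k·fs ± 3.5 kHz for integer k ≥ 0.
k=0: 3.5 kHz.
k=1: 4.5 kHz, 11.5 kHz.
k=2: 12.5 kHz, 19.5 kHz.
k=3: 20.5 kHz, 27.5 kHz.
Within [11 kHz, 20 kHz]: 11.5 kHz, 12.5 kHz, 19.5 kHz.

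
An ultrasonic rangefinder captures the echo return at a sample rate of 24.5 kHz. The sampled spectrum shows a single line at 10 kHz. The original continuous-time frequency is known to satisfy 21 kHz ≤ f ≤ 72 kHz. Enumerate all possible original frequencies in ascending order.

Frequencies that alias to 10 kHz are k·fs ± 10 kHz for integer k ≥ 0.
k=0: 10 kHz.
k=1: 14.5 kHz, 34.5 kHz.
k=2: 39 kHz, 59 kHz.
k=3: 63.5 kHz, 83.5 kHz.
k=4: 88 kHz, 108 kHz.
Within [21 kHz, 72 kHz]: 34.5 kHz, 39 kHz, 59 kHz, 63.5 kHz.

34.5 kHz, 39 kHz, 59 kHz, 63.5 kHz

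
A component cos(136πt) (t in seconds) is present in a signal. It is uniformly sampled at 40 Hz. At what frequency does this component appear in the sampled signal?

12 Hz

ω = 136π rad/s → f = ω/(2π) = 68 Hz.
68 Hz mod fs = 28 Hz.
28 Hz > fs/2 = 20 Hz, folds to fs − 28 Hz = 12 Hz.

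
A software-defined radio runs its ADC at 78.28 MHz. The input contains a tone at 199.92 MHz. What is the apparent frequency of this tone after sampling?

199.92 MHz mod fs = 43.36 MHz.
43.36 MHz > fs/2 = 39.14 MHz, folds to fs − 43.36 MHz = 34.92 MHz.

34.92 MHz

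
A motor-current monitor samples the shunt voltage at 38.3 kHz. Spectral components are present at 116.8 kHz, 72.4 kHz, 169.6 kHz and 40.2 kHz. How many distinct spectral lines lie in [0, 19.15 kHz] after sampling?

fs/2 = 19.15 kHz.
116.8 kHz mod fs = 1.9 kHz.
1.9 kHz ≤ fs/2 = 19.15 kHz, appears at 1.9 kHz.
72.4 kHz mod fs = 34.1 kHz.
34.1 kHz > fs/2 = 19.15 kHz, folds to fs − 34.1 kHz = 4.2 kHz.
169.6 kHz mod fs = 16.4 kHz.
16.4 kHz ≤ fs/2 = 19.15 kHz, appears at 16.4 kHz.
40.2 kHz mod fs = 1.9 kHz.
1.9 kHz ≤ fs/2 = 19.15 kHz, appears at 1.9 kHz.
Distinct values: {1.9 kHz, 4.2 kHz, 16.4 kHz} → 3.

3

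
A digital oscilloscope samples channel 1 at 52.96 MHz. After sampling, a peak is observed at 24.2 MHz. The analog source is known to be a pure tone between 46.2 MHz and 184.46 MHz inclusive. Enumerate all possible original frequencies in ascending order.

Frequencies that alias to 24.2 MHz are k·fs ± 24.2 MHz for integer k ≥ 0.
k=0: 24.2 MHz.
k=1: 28.76 MHz, 77.16 MHz.
k=2: 81.72 MHz, 130.12 MHz.
k=3: 134.68 MHz, 183.08 MHz.
k=4: 187.64 MHz, 236.04 MHz.
Within [46.2 MHz, 184.46 MHz]: 77.16 MHz, 81.72 MHz, 130.12 MHz, 134.68 MHz, 183.08 MHz.

77.16 MHz, 81.72 MHz, 130.12 MHz, 134.68 MHz, 183.08 MHz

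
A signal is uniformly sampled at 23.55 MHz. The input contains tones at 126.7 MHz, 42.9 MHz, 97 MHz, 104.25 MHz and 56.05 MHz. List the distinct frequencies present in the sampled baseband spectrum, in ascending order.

fs/2 = 11.775 MHz.
126.7 MHz mod fs = 8.95 MHz.
8.95 MHz ≤ fs/2 = 11.775 MHz, appears at 8.95 MHz.
42.9 MHz mod fs = 19.35 MHz.
19.35 MHz > fs/2 = 11.775 MHz, folds to fs − 19.35 MHz = 4.2 MHz.
97 MHz mod fs = 2.8 MHz.
2.8 MHz ≤ fs/2 = 11.775 MHz, appears at 2.8 MHz.
104.25 MHz mod fs = 10.05 MHz.
10.05 MHz ≤ fs/2 = 11.775 MHz, appears at 10.05 MHz.
56.05 MHz mod fs = 8.95 MHz.
8.95 MHz ≤ fs/2 = 11.775 MHz, appears at 8.95 MHz.
Distinct values: {2.8 MHz, 4.2 MHz, 8.95 MHz, 10.05 MHz}.

2.8 MHz, 4.2 MHz, 8.95 MHz, 10.05 MHz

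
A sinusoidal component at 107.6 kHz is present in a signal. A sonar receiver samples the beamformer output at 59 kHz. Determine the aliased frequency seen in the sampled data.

107.6 kHz mod fs = 48.6 kHz.
48.6 kHz > fs/2 = 29.5 kHz, folds to fs − 48.6 kHz = 10.4 kHz.

10.4 kHz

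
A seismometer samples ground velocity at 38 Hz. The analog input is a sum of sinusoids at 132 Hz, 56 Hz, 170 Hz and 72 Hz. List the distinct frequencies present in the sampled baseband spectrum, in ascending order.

fs/2 = 19 Hz.
132 Hz mod fs = 18 Hz.
18 Hz ≤ fs/2 = 19 Hz, appears at 18 Hz.
56 Hz mod fs = 18 Hz.
18 Hz ≤ fs/2 = 19 Hz, appears at 18 Hz.
170 Hz mod fs = 18 Hz.
18 Hz ≤ fs/2 = 19 Hz, appears at 18 Hz.
72 Hz mod fs = 34 Hz.
34 Hz > fs/2 = 19 Hz, folds to fs − 34 Hz = 4 Hz.
Distinct values: {4 Hz, 18 Hz}.

4 Hz, 18 Hz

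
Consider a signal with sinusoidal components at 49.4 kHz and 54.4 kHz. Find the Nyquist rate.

108.8 kHz

Highest-frequency component: 54.4 kHz.
Nyquist rate = 2 × 54.4 kHz = 108.8 kHz.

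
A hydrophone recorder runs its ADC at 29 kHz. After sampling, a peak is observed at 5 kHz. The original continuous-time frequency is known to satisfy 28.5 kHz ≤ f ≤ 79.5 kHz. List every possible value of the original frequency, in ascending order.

34 kHz, 53 kHz, 63 kHz

Frequencies that alias to 5 kHz are k·fs ± 5 kHz for integer k ≥ 0.
k=0: 5 kHz.
k=1: 24 kHz, 34 kHz.
k=2: 53 kHz, 63 kHz.
k=3: 82 kHz, 92 kHz.
Within [28.5 kHz, 79.5 kHz]: 34 kHz, 53 kHz, 63 kHz.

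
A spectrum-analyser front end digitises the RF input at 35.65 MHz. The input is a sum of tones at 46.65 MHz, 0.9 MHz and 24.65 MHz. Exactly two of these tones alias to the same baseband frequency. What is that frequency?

11 MHz

fs/2 = 17.825 MHz.
46.65 MHz mod fs = 11 MHz.
11 MHz ≤ fs/2 = 17.825 MHz, appears at 11 MHz.
0.9 MHz ≤ fs/2 = 17.825 MHz, passes unchanged.
24.65 MHz > fs/2 = 17.825 MHz, folds to fs − 24.65 MHz = 11 MHz.
24.65 MHz and 46.65 MHz both map to 11 MHz.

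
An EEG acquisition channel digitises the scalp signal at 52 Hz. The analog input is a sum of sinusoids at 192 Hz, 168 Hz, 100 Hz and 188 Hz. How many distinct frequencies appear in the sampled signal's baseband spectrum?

4

fs/2 = 26 Hz.
192 Hz mod fs = 36 Hz.
36 Hz > fs/2 = 26 Hz, folds to fs − 36 Hz = 16 Hz.
168 Hz mod fs = 12 Hz.
12 Hz ≤ fs/2 = 26 Hz, appears at 12 Hz.
100 Hz mod fs = 48 Hz.
48 Hz > fs/2 = 26 Hz, folds to fs − 48 Hz = 4 Hz.
188 Hz mod fs = 32 Hz.
32 Hz > fs/2 = 26 Hz, folds to fs − 32 Hz = 20 Hz.
Distinct values: {4 Hz, 12 Hz, 16 Hz, 20 Hz} → 4.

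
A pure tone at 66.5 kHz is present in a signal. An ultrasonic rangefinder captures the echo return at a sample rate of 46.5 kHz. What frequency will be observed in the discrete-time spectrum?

66.5 kHz mod fs = 20 kHz.
20 kHz ≤ fs/2 = 23.25 kHz, appears at 20 kHz.

20 kHz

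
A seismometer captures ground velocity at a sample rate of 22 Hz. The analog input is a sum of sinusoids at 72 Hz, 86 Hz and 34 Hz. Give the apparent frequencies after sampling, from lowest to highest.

2 Hz, 6 Hz, 10 Hz

fs/2 = 11 Hz.
72 Hz mod fs = 6 Hz.
6 Hz ≤ fs/2 = 11 Hz, appears at 6 Hz.
86 Hz mod fs = 20 Hz.
20 Hz > fs/2 = 11 Hz, folds to fs − 20 Hz = 2 Hz.
34 Hz mod fs = 12 Hz.
12 Hz > fs/2 = 11 Hz, folds to fs − 12 Hz = 10 Hz.
Distinct values: {2 Hz, 6 Hz, 10 Hz}.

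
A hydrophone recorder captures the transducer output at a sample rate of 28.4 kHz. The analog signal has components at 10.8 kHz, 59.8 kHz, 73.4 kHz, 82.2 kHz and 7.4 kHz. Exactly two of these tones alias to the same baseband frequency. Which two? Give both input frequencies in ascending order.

fs/2 = 14.2 kHz.
10.8 kHz ≤ fs/2 = 14.2 kHz, passes unchanged.
59.8 kHz mod fs = 3 kHz.
3 kHz ≤ fs/2 = 14.2 kHz, appears at 3 kHz.
73.4 kHz mod fs = 16.6 kHz.
16.6 kHz > fs/2 = 14.2 kHz, folds to fs − 16.6 kHz = 11.8 kHz.
82.2 kHz mod fs = 25.4 kHz.
25.4 kHz > fs/2 = 14.2 kHz, folds to fs − 25.4 kHz = 3 kHz.
7.4 kHz ≤ fs/2 = 14.2 kHz, passes unchanged.
59.8 kHz and 82.2 kHz both map to 3 kHz.

59.8 kHz, 82.2 kHz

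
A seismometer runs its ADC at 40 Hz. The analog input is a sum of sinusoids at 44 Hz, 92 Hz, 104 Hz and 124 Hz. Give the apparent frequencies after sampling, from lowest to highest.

fs/2 = 20 Hz.
44 Hz mod fs = 4 Hz.
4 Hz ≤ fs/2 = 20 Hz, appears at 4 Hz.
92 Hz mod fs = 12 Hz.
12 Hz ≤ fs/2 = 20 Hz, appears at 12 Hz.
104 Hz mod fs = 24 Hz.
24 Hz > fs/2 = 20 Hz, folds to fs − 24 Hz = 16 Hz.
124 Hz mod fs = 4 Hz.
4 Hz ≤ fs/2 = 20 Hz, appears at 4 Hz.
Distinct values: {4 Hz, 12 Hz, 16 Hz}.

4 Hz, 12 Hz, 16 Hz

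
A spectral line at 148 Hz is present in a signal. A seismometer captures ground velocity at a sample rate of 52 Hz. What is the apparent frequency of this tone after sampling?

8 Hz

148 Hz mod fs = 44 Hz.
44 Hz > fs/2 = 26 Hz, folds to fs − 44 Hz = 8 Hz.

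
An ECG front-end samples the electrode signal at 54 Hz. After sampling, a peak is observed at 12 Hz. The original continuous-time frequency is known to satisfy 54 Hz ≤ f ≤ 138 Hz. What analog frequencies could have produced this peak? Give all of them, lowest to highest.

66 Hz, 96 Hz, 120 Hz

Frequencies that alias to 12 Hz are k·fs ± 12 Hz for integer k ≥ 0.
k=0: 12 Hz.
k=1: 42 Hz, 66 Hz.
k=2: 96 Hz, 120 Hz.
k=3: 150 Hz, 174 Hz.
Within [54 Hz, 138 Hz]: 66 Hz, 96 Hz, 120 Hz.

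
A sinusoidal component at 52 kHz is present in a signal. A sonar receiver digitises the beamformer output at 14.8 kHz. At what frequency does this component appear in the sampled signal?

52 kHz mod fs = 7.6 kHz.
7.6 kHz > fs/2 = 7.4 kHz, folds to fs − 7.6 kHz = 7.2 kHz.

7.2 kHz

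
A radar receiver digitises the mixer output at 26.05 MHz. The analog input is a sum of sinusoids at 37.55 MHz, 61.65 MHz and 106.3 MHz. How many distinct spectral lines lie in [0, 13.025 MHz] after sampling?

3

fs/2 = 13.025 MHz.
37.55 MHz mod fs = 11.5 MHz.
11.5 MHz ≤ fs/2 = 13.025 MHz, appears at 11.5 MHz.
61.65 MHz mod fs = 9.55 MHz.
9.55 MHz ≤ fs/2 = 13.025 MHz, appears at 9.55 MHz.
106.3 MHz mod fs = 2.1 MHz.
2.1 MHz ≤ fs/2 = 13.025 MHz, appears at 2.1 MHz.
Distinct values: {2.1 MHz, 9.55 MHz, 11.5 MHz} → 3.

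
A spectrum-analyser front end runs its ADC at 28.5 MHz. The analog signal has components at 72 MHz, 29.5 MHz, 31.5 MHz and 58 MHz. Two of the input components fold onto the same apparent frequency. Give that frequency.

fs/2 = 14.25 MHz.
72 MHz mod fs = 15 MHz.
15 MHz > fs/2 = 14.25 MHz, folds to fs − 15 MHz = 13.5 MHz.
29.5 MHz mod fs = 1 MHz.
1 MHz ≤ fs/2 = 14.25 MHz, appears at 1 MHz.
31.5 MHz mod fs = 3 MHz.
3 MHz ≤ fs/2 = 14.25 MHz, appears at 3 MHz.
58 MHz mod fs = 1 MHz.
1 MHz ≤ fs/2 = 14.25 MHz, appears at 1 MHz.
29.5 MHz and 58 MHz both map to 1 MHz.

1 MHz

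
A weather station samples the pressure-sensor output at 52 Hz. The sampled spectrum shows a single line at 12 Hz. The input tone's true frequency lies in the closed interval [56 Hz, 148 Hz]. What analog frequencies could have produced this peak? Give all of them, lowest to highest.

Frequencies that alias to 12 Hz are k·fs ± 12 Hz for integer k ≥ 0.
k=0: 12 Hz.
k=1: 40 Hz, 64 Hz.
k=2: 92 Hz, 116 Hz.
k=3: 144 Hz, 168 Hz.
k=4: 196 Hz, 220 Hz.
Within [56 Hz, 148 Hz]: 64 Hz, 92 Hz, 116 Hz, 144 Hz.

64 Hz, 92 Hz, 116 Hz, 144 Hz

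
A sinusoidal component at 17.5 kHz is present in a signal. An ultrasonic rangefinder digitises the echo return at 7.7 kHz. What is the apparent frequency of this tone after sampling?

2.1 kHz

17.5 kHz mod fs = 2.1 kHz.
2.1 kHz ≤ fs/2 = 3.85 kHz, appears at 2.1 kHz.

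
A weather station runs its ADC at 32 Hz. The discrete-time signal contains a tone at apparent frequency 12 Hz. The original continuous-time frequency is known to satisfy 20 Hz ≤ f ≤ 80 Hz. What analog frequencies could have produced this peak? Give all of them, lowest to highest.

20 Hz, 44 Hz, 52 Hz, 76 Hz

Frequencies that alias to 12 Hz are k·fs ± 12 Hz for integer k ≥ 0.
k=0: 12 Hz.
k=1: 20 Hz, 44 Hz.
k=2: 52 Hz, 76 Hz.
k=3: 84 Hz, 108 Hz.
Within [20 Hz, 80 Hz]: 20 Hz, 44 Hz, 52 Hz, 76 Hz.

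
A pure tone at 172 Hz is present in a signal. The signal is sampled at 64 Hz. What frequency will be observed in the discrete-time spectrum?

20 Hz

172 Hz mod fs = 44 Hz.
44 Hz > fs/2 = 32 Hz, folds to fs − 44 Hz = 20 Hz.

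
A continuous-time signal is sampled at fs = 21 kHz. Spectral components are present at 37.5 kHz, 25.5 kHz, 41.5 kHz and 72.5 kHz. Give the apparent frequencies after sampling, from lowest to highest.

fs/2 = 10.5 kHz.
37.5 kHz mod fs = 16.5 kHz.
16.5 kHz > fs/2 = 10.5 kHz, folds to fs − 16.5 kHz = 4.5 kHz.
25.5 kHz mod fs = 4.5 kHz.
4.5 kHz ≤ fs/2 = 10.5 kHz, appears at 4.5 kHz.
41.5 kHz mod fs = 20.5 kHz.
20.5 kHz > fs/2 = 10.5 kHz, folds to fs − 20.5 kHz = 0.5 kHz.
72.5 kHz mod fs = 9.5 kHz.
9.5 kHz ≤ fs/2 = 10.5 kHz, appears at 9.5 kHz.
Distinct values: {0.5 kHz, 4.5 kHz, 9.5 kHz}.

0.5 kHz, 4.5 kHz, 9.5 kHz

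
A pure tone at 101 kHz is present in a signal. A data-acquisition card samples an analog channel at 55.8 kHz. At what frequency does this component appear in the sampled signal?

10.6 kHz

101 kHz mod fs = 45.2 kHz.
45.2 kHz > fs/2 = 27.9 kHz, folds to fs − 45.2 kHz = 10.6 kHz.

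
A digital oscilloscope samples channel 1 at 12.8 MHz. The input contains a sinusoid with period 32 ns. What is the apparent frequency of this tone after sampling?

T = 32 ns → f = 1/T = 31.25 MHz.
31.25 MHz mod fs = 5.65 MHz.
5.65 MHz ≤ fs/2 = 6.4 MHz, appears at 5.65 MHz.

5.65 MHz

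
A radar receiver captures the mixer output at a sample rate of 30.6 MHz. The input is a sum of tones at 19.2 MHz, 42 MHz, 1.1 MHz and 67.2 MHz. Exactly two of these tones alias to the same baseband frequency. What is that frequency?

fs/2 = 15.3 MHz.
19.2 MHz > fs/2 = 15.3 MHz, folds to fs − 19.2 MHz = 11.4 MHz.
42 MHz mod fs = 11.4 MHz.
11.4 MHz ≤ fs/2 = 15.3 MHz, appears at 11.4 MHz.
1.1 MHz ≤ fs/2 = 15.3 MHz, passes unchanged.
67.2 MHz mod fs = 6 MHz.
6 MHz ≤ fs/2 = 15.3 MHz, appears at 6 MHz.
19.2 MHz and 42 MHz both map to 11.4 MHz.

11.4 MHz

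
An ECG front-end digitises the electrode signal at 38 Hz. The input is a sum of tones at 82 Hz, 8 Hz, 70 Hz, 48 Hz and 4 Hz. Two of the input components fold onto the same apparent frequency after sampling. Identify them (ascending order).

fs/2 = 19 Hz.
82 Hz mod fs = 6 Hz.
6 Hz ≤ fs/2 = 19 Hz, appears at 6 Hz.
8 Hz ≤ fs/2 = 19 Hz, passes unchanged.
70 Hz mod fs = 32 Hz.
32 Hz > fs/2 = 19 Hz, folds to fs − 32 Hz = 6 Hz.
48 Hz mod fs = 10 Hz.
10 Hz ≤ fs/2 = 19 Hz, appears at 10 Hz.
4 Hz ≤ fs/2 = 19 Hz, passes unchanged.
70 Hz and 82 Hz both map to 6 Hz.

70 Hz, 82 Hz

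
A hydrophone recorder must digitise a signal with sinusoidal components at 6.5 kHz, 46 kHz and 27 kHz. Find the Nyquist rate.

Highest-frequency component: 46 kHz.
Nyquist rate = 2 × 46 kHz = 92 kHz.

92 kHz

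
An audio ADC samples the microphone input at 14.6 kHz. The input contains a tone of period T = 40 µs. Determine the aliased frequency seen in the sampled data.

4.2 kHz

T = 40 µs → f = 1/T = 25 kHz.
25 kHz mod fs = 10.4 kHz.
10.4 kHz > fs/2 = 7.3 kHz, folds to fs − 10.4 kHz = 4.2 kHz.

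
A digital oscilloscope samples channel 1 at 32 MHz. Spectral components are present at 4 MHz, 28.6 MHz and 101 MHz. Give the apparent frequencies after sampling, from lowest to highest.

3.4 MHz, 4 MHz, 5 MHz

fs/2 = 16 MHz.
4 MHz ≤ fs/2 = 16 MHz, passes unchanged.
28.6 MHz > fs/2 = 16 MHz, folds to fs − 28.6 MHz = 3.4 MHz.
101 MHz mod fs = 5 MHz.
5 MHz ≤ fs/2 = 16 MHz, appears at 5 MHz.
Distinct values: {3.4 MHz, 4 MHz, 5 MHz}.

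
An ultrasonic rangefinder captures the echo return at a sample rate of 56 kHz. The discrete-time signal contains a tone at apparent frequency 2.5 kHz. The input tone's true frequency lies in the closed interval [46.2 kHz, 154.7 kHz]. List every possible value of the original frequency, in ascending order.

53.5 kHz, 58.5 kHz, 109.5 kHz, 114.5 kHz

Frequencies that alias to 2.5 kHz are k·fs ± 2.5 kHz for integer k ≥ 0.
k=0: 2.5 kHz.
k=1: 53.5 kHz, 58.5 kHz.
k=2: 109.5 kHz, 114.5 kHz.
k=3: 165.5 kHz, 170.5 kHz.
Within [46.2 kHz, 154.7 kHz]: 53.5 kHz, 58.5 kHz, 109.5 kHz, 114.5 kHz.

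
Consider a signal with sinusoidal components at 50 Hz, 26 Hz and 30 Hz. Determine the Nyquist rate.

100 Hz

Highest-frequency component: 50 Hz.
Nyquist rate = 2 × 50 Hz = 100 Hz.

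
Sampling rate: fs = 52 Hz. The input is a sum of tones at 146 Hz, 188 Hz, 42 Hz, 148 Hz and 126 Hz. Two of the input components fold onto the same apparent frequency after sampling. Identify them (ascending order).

fs/2 = 26 Hz.
146 Hz mod fs = 42 Hz.
42 Hz > fs/2 = 26 Hz, folds to fs − 42 Hz = 10 Hz.
188 Hz mod fs = 32 Hz.
32 Hz > fs/2 = 26 Hz, folds to fs − 32 Hz = 20 Hz.
42 Hz > fs/2 = 26 Hz, folds to fs − 42 Hz = 10 Hz.
148 Hz mod fs = 44 Hz.
44 Hz > fs/2 = 26 Hz, folds to fs − 44 Hz = 8 Hz.
126 Hz mod fs = 22 Hz.
22 Hz ≤ fs/2 = 26 Hz, appears at 22 Hz.
42 Hz and 146 Hz both map to 10 Hz.

42 Hz, 146 Hz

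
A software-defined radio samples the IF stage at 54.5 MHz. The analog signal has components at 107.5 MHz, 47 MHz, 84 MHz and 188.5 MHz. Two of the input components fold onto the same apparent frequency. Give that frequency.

25 MHz

fs/2 = 27.25 MHz.
107.5 MHz mod fs = 53 MHz.
53 MHz > fs/2 = 27.25 MHz, folds to fs − 53 MHz = 1.5 MHz.
47 MHz > fs/2 = 27.25 MHz, folds to fs − 47 MHz = 7.5 MHz.
84 MHz mod fs = 29.5 MHz.
29.5 MHz > fs/2 = 27.25 MHz, folds to fs − 29.5 MHz = 25 MHz.
188.5 MHz mod fs = 25 MHz.
25 MHz ≤ fs/2 = 27.25 MHz, appears at 25 MHz.
84 MHz and 188.5 MHz both map to 25 MHz.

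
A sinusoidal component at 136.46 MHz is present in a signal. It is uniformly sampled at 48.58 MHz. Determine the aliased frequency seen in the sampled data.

136.46 MHz mod fs = 39.3 MHz.
39.3 MHz > fs/2 = 24.29 MHz, folds to fs − 39.3 MHz = 9.28 MHz.

9.28 MHz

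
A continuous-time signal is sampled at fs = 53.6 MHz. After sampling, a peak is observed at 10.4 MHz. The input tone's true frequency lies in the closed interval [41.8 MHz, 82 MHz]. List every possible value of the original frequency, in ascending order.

Frequencies that alias to 10.4 MHz are k·fs ± 10.4 MHz for integer k ≥ 0.
k=0: 10.4 MHz.
k=1: 43.2 MHz, 64 MHz.
k=2: 96.8 MHz, 117.6 MHz.
Within [41.8 MHz, 82 MHz]: 43.2 MHz, 64 MHz.

43.2 MHz, 64 MHz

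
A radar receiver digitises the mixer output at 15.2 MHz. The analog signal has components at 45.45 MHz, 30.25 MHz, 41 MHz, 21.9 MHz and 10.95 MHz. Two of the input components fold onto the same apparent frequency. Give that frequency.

0.15 MHz

fs/2 = 7.6 MHz.
45.45 MHz mod fs = 15.05 MHz.
15.05 MHz > fs/2 = 7.6 MHz, folds to fs − 15.05 MHz = 0.15 MHz.
30.25 MHz mod fs = 15.05 MHz.
15.05 MHz > fs/2 = 7.6 MHz, folds to fs − 15.05 MHz = 0.15 MHz.
41 MHz mod fs = 10.6 MHz.
10.6 MHz > fs/2 = 7.6 MHz, folds to fs − 10.6 MHz = 4.6 MHz.
21.9 MHz mod fs = 6.7 MHz.
6.7 MHz ≤ fs/2 = 7.6 MHz, appears at 6.7 MHz.
10.95 MHz > fs/2 = 7.6 MHz, folds to fs − 10.95 MHz = 4.25 MHz.
30.25 MHz and 45.45 MHz both map to 0.15 MHz.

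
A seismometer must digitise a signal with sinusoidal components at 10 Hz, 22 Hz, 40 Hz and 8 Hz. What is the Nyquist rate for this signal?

80 Hz

Highest-frequency component: 40 Hz.
Nyquist rate = 2 × 40 Hz = 80 Hz.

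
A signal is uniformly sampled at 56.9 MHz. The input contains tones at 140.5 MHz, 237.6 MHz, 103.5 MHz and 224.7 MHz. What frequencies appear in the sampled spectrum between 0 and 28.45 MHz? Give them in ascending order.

fs/2 = 28.45 MHz.
140.5 MHz mod fs = 26.7 MHz.
26.7 MHz ≤ fs/2 = 28.45 MHz, appears at 26.7 MHz.
237.6 MHz mod fs = 10 MHz.
10 MHz ≤ fs/2 = 28.45 MHz, appears at 10 MHz.
103.5 MHz mod fs = 46.6 MHz.
46.6 MHz > fs/2 = 28.45 MHz, folds to fs − 46.6 MHz = 10.3 MHz.
224.7 MHz mod fs = 54 MHz.
54 MHz > fs/2 = 28.45 MHz, folds to fs − 54 MHz = 2.9 MHz.
Distinct values: {2.9 MHz, 10 MHz, 10.3 MHz, 26.7 MHz}.

2.9 MHz, 10 MHz, 10.3 MHz, 26.7 MHz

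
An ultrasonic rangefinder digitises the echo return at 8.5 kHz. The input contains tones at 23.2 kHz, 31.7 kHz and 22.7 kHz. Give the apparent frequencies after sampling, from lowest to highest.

2.3 kHz, 2.8 kHz

fs/2 = 4.25 kHz.
23.2 kHz mod fs = 6.2 kHz.
6.2 kHz > fs/2 = 4.25 kHz, folds to fs − 6.2 kHz = 2.3 kHz.
31.7 kHz mod fs = 6.2 kHz.
6.2 kHz > fs/2 = 4.25 kHz, folds to fs − 6.2 kHz = 2.3 kHz.
22.7 kHz mod fs = 5.7 kHz.
5.7 kHz > fs/2 = 4.25 kHz, folds to fs − 5.7 kHz = 2.8 kHz.
Distinct values: {2.3 kHz, 2.8 kHz}.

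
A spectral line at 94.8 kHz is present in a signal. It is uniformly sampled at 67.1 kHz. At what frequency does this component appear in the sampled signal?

94.8 kHz mod fs = 27.7 kHz.
27.7 kHz ≤ fs/2 = 33.55 kHz, appears at 27.7 kHz.

27.7 kHz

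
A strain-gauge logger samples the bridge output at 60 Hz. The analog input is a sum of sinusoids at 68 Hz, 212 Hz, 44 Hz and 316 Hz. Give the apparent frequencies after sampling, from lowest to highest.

fs/2 = 30 Hz.
68 Hz mod fs = 8 Hz.
8 Hz ≤ fs/2 = 30 Hz, appears at 8 Hz.
212 Hz mod fs = 32 Hz.
32 Hz > fs/2 = 30 Hz, folds to fs − 32 Hz = 28 Hz.
44 Hz > fs/2 = 30 Hz, folds to fs − 44 Hz = 16 Hz.
316 Hz mod fs = 16 Hz.
16 Hz ≤ fs/2 = 30 Hz, appears at 16 Hz.
Distinct values: {8 Hz, 16 Hz, 28 Hz}.

8 Hz, 16 Hz, 28 Hz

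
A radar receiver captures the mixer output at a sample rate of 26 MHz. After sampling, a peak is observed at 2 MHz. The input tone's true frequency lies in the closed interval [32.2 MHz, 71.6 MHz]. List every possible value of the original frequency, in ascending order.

Frequencies that alias to 2 MHz are k·fs ± 2 MHz for integer k ≥ 0.
k=0: 2 MHz.
k=1: 24 MHz, 28 MHz.
k=2: 50 MHz, 54 MHz.
k=3: 76 MHz, 80 MHz.
Within [32.2 MHz, 71.6 MHz]: 50 MHz, 54 MHz.

50 MHz, 54 MHz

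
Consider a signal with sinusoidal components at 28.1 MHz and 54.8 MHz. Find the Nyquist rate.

Highest-frequency component: 54.8 MHz.
Nyquist rate = 2 × 54.8 MHz = 109.6 MHz.

109.6 MHz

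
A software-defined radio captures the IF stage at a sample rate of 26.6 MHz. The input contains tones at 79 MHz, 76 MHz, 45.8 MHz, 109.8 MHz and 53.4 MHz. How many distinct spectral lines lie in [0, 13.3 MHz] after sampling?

fs/2 = 13.3 MHz.
79 MHz mod fs = 25.8 MHz.
25.8 MHz > fs/2 = 13.3 MHz, folds to fs − 25.8 MHz = 0.8 MHz.
76 MHz mod fs = 22.8 MHz.
22.8 MHz > fs/2 = 13.3 MHz, folds to fs − 22.8 MHz = 3.8 MHz.
45.8 MHz mod fs = 19.2 MHz.
19.2 MHz > fs/2 = 13.3 MHz, folds to fs − 19.2 MHz = 7.4 MHz.
109.8 MHz mod fs = 3.4 MHz.
3.4 MHz ≤ fs/2 = 13.3 MHz, appears at 3.4 MHz.
53.4 MHz mod fs = 0.2 MHz.
0.2 MHz ≤ fs/2 = 13.3 MHz, appears at 0.2 MHz.
Distinct values: {0.2 MHz, 0.8 MHz, 3.4 MHz, 3.8 MHz, 7.4 MHz} → 5.

5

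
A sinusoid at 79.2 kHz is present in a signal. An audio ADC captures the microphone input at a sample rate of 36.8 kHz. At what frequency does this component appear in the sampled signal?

79.2 kHz mod fs = 5.6 kHz.
5.6 kHz ≤ fs/2 = 18.4 kHz, appears at 5.6 kHz.

5.6 kHz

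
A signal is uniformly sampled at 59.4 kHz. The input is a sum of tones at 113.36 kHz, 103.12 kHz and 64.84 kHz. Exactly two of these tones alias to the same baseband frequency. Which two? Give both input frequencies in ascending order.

64.84 kHz, 113.36 kHz

fs/2 = 29.7 kHz.
113.36 kHz mod fs = 53.96 kHz.
53.96 kHz > fs/2 = 29.7 kHz, folds to fs − 53.96 kHz = 5.44 kHz.
103.12 kHz mod fs = 43.72 kHz.
43.72 kHz > fs/2 = 29.7 kHz, folds to fs − 43.72 kHz = 15.68 kHz.
64.84 kHz mod fs = 5.44 kHz.
5.44 kHz ≤ fs/2 = 29.7 kHz, appears at 5.44 kHz.
64.84 kHz and 113.36 kHz both map to 5.44 kHz.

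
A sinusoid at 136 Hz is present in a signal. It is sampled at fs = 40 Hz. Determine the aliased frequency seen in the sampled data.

136 Hz mod fs = 16 Hz.
16 Hz ≤ fs/2 = 20 Hz, appears at 16 Hz.

16 Hz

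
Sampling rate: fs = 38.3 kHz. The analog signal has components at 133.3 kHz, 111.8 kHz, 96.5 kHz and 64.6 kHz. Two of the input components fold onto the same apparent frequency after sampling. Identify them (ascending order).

96.5 kHz, 133.3 kHz

fs/2 = 19.15 kHz.
133.3 kHz mod fs = 18.4 kHz.
18.4 kHz ≤ fs/2 = 19.15 kHz, appears at 18.4 kHz.
111.8 kHz mod fs = 35.2 kHz.
35.2 kHz > fs/2 = 19.15 kHz, folds to fs − 35.2 kHz = 3.1 kHz.
96.5 kHz mod fs = 19.9 kHz.
19.9 kHz > fs/2 = 19.15 kHz, folds to fs − 19.9 kHz = 18.4 kHz.
64.6 kHz mod fs = 26.3 kHz.
26.3 kHz > fs/2 = 19.15 kHz, folds to fs − 26.3 kHz = 12 kHz.
96.5 kHz and 133.3 kHz both map to 18.4 kHz.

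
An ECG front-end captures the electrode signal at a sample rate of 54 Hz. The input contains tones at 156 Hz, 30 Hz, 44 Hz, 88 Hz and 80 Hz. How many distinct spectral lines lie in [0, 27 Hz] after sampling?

fs/2 = 27 Hz.
156 Hz mod fs = 48 Hz.
48 Hz > fs/2 = 27 Hz, folds to fs − 48 Hz = 6 Hz.
30 Hz > fs/2 = 27 Hz, folds to fs − 30 Hz = 24 Hz.
44 Hz > fs/2 = 27 Hz, folds to fs − 44 Hz = 10 Hz.
88 Hz mod fs = 34 Hz.
34 Hz > fs/2 = 27 Hz, folds to fs − 34 Hz = 20 Hz.
80 Hz mod fs = 26 Hz.
26 Hz ≤ fs/2 = 27 Hz, appears at 26 Hz.
Distinct values: {6 Hz, 10 Hz, 20 Hz, 24 Hz, 26 Hz} → 5.

5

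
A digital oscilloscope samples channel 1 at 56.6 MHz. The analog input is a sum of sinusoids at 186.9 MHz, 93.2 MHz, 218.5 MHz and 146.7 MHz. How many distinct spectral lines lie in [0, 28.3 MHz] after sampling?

fs/2 = 28.3 MHz.
186.9 MHz mod fs = 17.1 MHz.
17.1 MHz ≤ fs/2 = 28.3 MHz, appears at 17.1 MHz.
93.2 MHz mod fs = 36.6 MHz.
36.6 MHz > fs/2 = 28.3 MHz, folds to fs − 36.6 MHz = 20 MHz.
218.5 MHz mod fs = 48.7 MHz.
48.7 MHz > fs/2 = 28.3 MHz, folds to fs − 48.7 MHz = 7.9 MHz.
146.7 MHz mod fs = 33.5 MHz.
33.5 MHz > fs/2 = 28.3 MHz, folds to fs − 33.5 MHz = 23.1 MHz.
Distinct values: {7.9 MHz, 17.1 MHz, 20 MHz, 23.1 MHz} → 4.

4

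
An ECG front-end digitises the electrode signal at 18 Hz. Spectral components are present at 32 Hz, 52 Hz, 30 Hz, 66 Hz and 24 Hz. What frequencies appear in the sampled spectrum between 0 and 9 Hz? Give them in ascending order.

2 Hz, 4 Hz, 6 Hz

fs/2 = 9 Hz.
32 Hz mod fs = 14 Hz.
14 Hz > fs/2 = 9 Hz, folds to fs − 14 Hz = 4 Hz.
52 Hz mod fs = 16 Hz.
16 Hz > fs/2 = 9 Hz, folds to fs − 16 Hz = 2 Hz.
30 Hz mod fs = 12 Hz.
12 Hz > fs/2 = 9 Hz, folds to fs − 12 Hz = 6 Hz.
66 Hz mod fs = 12 Hz.
12 Hz > fs/2 = 9 Hz, folds to fs − 12 Hz = 6 Hz.
24 Hz mod fs = 6 Hz.
6 Hz ≤ fs/2 = 9 Hz, appears at 6 Hz.
Distinct values: {2 Hz, 4 Hz, 6 Hz}.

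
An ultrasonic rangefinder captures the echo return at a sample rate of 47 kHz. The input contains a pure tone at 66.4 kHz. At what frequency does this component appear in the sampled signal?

19.4 kHz

66.4 kHz mod fs = 19.4 kHz.
19.4 kHz ≤ fs/2 = 23.5 kHz, appears at 19.4 kHz.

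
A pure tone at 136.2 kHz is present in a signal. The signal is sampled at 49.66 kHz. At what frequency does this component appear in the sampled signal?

12.78 kHz

136.2 kHz mod fs = 36.88 kHz.
36.88 kHz > fs/2 = 24.83 kHz, folds to fs − 36.88 kHz = 12.78 kHz.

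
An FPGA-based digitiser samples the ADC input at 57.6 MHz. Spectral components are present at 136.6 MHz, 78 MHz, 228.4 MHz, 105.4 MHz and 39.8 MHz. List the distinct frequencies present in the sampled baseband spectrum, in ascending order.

fs/2 = 28.8 MHz.
136.6 MHz mod fs = 21.4 MHz.
21.4 MHz ≤ fs/2 = 28.8 MHz, appears at 21.4 MHz.
78 MHz mod fs = 20.4 MHz.
20.4 MHz ≤ fs/2 = 28.8 MHz, appears at 20.4 MHz.
228.4 MHz mod fs = 55.6 MHz.
55.6 MHz > fs/2 = 28.8 MHz, folds to fs − 55.6 MHz = 2 MHz.
105.4 MHz mod fs = 47.8 MHz.
47.8 MHz > fs/2 = 28.8 MHz, folds to fs − 47.8 MHz = 9.8 MHz.
39.8 MHz > fs/2 = 28.8 MHz, folds to fs − 39.8 MHz = 17.8 MHz.
Distinct values: {2 MHz, 9.8 MHz, 17.8 MHz, 20.4 MHz, 21.4 MHz}.

2 MHz, 9.8 MHz, 17.8 MHz, 20.4 MHz, 21.4 MHz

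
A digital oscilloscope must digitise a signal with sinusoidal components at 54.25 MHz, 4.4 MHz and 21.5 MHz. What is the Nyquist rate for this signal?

108.5 MHz

Highest-frequency component: 54.25 MHz.
Nyquist rate = 2 × 54.25 MHz = 108.5 MHz.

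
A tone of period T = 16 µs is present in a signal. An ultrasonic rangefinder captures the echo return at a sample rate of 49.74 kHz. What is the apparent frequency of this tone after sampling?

T = 16 µs → f = 1/T = 62.5 kHz.
62.5 kHz mod fs = 12.76 kHz.
12.76 kHz ≤ fs/2 = 24.87 kHz, appears at 12.76 kHz.

12.76 kHz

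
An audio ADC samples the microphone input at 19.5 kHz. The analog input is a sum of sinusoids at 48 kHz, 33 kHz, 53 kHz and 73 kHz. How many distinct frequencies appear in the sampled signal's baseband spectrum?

4

fs/2 = 9.75 kHz.
48 kHz mod fs = 9 kHz.
9 kHz ≤ fs/2 = 9.75 kHz, appears at 9 kHz.
33 kHz mod fs = 13.5 kHz.
13.5 kHz > fs/2 = 9.75 kHz, folds to fs − 13.5 kHz = 6 kHz.
53 kHz mod fs = 14 kHz.
14 kHz > fs/2 = 9.75 kHz, folds to fs − 14 kHz = 5.5 kHz.
73 kHz mod fs = 14.5 kHz.
14.5 kHz > fs/2 = 9.75 kHz, folds to fs − 14.5 kHz = 5 kHz.
Distinct values: {5 kHz, 5.5 kHz, 6 kHz, 9 kHz} → 4.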